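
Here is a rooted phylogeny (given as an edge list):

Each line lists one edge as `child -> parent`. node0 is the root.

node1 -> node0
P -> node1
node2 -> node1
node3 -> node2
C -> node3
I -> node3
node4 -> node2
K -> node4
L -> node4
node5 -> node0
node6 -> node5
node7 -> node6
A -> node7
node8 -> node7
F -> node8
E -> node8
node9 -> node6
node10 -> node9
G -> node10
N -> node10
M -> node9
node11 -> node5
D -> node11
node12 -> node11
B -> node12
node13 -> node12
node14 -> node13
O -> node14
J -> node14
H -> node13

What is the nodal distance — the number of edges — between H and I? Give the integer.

9

The MRCA of H and I is the root of the tree.
From H up to that node: 5 branches. From I up to the same node: 4 branches. Total: 5 + 4 = 9.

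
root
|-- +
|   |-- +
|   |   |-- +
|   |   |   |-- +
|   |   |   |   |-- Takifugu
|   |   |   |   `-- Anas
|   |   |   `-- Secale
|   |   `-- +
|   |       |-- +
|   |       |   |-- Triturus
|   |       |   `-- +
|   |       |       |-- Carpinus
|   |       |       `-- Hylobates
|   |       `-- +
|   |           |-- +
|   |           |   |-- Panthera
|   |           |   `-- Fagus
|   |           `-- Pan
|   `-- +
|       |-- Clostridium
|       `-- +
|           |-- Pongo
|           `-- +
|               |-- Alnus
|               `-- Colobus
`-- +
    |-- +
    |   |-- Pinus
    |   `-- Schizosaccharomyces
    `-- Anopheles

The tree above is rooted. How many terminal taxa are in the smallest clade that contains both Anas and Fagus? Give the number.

9

The MRCA of Anas and Fagus is the node subtending (((Takifugu,Anas),Secale),((Triturus,(Carpinus,Hylobates)),((Panthera,Fagus),Pan))).
That clade contains 9 terminal taxa: Anas, Carpinus, Fagus, Hylobates, Pan, Panthera, Secale, Takifugu, Triturus.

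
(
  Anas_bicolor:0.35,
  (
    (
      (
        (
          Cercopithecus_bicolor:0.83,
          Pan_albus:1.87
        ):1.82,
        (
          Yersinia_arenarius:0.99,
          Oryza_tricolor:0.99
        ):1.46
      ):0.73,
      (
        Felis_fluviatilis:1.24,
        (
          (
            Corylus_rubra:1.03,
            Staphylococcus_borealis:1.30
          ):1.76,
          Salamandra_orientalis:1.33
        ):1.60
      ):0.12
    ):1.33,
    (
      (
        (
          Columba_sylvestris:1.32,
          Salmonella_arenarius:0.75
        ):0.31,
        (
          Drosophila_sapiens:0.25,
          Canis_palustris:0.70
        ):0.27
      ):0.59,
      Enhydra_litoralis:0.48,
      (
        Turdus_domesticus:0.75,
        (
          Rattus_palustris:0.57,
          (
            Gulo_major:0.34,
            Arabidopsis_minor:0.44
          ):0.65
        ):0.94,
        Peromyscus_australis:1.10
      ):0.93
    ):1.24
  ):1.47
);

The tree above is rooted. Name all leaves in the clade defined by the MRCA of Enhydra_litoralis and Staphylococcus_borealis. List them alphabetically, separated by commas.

Tracing Enhydra_litoralis: it sits inside (((Columba_sylvestris,Salmonella_arenarius),(Drosophila_sapiens,Canis_palustris)),Enhydra_litoralis,(Turdus_domesticus,(Rattus_palustris,(Gulo_major,Arabidopsis_minor)),Peromyscus_australis)).
Tracing Staphylococcus_borealis: it sits inside (Corylus_rubra,Staphylococcus_borealis).
The smallest clade enclosing both is ((((Cercopithecus_bicolor,Pan_albus),(Yersinia_arenarius,Oryza_tricolor)),(Felis_fluviatilis,((Corylus_rubra,Staphylococcus_borealis),Salamandra_orientalis))),(((Columba_sylvestris,Salmonella_arenarius),(Drosophila_sapiens,Canis_palustris)),Enhydra_litoralis,(Turdus_domesticus,(Rattus_palustris,(Gulo_major,Arabidopsis_minor)),Peromyscus_australis))); the answer is its 18 terminal taxa in alphabetical order.

Arabidopsis_minor, Canis_palustris, Cercopithecus_bicolor, Columba_sylvestris, Corylus_rubra, Drosophila_sapiens, Enhydra_litoralis, Felis_fluviatilis, Gulo_major, Oryza_tricolor, Pan_albus, Peromyscus_australis, Rattus_palustris, Salamandra_orientalis, Salmonella_arenarius, Staphylococcus_borealis, Turdus_domesticus, Yersinia_arenarius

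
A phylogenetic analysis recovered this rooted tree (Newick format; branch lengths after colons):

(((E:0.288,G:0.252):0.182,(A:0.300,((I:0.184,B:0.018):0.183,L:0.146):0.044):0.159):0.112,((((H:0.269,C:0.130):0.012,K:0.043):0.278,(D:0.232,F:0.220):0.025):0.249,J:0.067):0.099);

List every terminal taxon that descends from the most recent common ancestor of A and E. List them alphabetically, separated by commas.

A, B, E, G, I, L

Tracing A: it sits inside (A,((I,B),L)).
Tracing E: it sits inside (E,G).
The smallest clade enclosing both is ((E,G),(A,((I,B),L))); the answer is its 6 terminal taxa in alphabetical order.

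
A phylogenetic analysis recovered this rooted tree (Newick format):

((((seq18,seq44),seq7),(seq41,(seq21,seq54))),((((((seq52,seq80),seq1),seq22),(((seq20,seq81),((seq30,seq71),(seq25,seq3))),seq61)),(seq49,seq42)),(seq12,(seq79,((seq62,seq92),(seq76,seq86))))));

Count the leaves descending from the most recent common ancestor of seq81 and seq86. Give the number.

The MRCA of seq81 and seq86 is the node subtending ((((((seq52,seq80),seq1),seq22),(((seq20,seq81),((seq30,seq71),(seq25,seq3))),seq61)),(seq49,seq42)),(seq12,(seq79,((seq62,seq92),(seq76,seq86))))).
That clade contains 19 terminal taxa: seq1, seq12, seq20, seq22, seq25, seq3, seq30, seq42, seq49, seq52, seq61, seq62, seq71, seq76, seq79, seq80, seq81, seq86, seq92.

19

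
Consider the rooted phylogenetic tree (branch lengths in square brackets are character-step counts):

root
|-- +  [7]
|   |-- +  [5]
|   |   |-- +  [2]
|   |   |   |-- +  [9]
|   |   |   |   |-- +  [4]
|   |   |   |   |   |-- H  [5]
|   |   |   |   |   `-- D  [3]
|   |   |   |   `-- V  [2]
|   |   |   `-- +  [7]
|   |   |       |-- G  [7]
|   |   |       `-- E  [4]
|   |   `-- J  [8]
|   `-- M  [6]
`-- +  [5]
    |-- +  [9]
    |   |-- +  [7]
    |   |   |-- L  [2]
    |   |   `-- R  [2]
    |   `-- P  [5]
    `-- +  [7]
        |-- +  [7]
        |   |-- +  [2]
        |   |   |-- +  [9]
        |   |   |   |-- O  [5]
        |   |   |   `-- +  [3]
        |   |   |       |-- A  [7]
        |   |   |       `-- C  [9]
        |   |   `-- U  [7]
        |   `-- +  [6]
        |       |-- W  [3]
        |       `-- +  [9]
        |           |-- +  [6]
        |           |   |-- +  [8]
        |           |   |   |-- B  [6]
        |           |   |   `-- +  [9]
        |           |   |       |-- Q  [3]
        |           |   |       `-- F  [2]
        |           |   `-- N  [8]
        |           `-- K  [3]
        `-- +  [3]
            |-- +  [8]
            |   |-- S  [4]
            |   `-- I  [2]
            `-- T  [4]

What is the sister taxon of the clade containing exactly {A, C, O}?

U

The clade containing exactly {A, C, O} attaches to the tree at the node subtending ((O,(A,C)),U).
The other lineage descending from that same node — the sister group — is the single tip U.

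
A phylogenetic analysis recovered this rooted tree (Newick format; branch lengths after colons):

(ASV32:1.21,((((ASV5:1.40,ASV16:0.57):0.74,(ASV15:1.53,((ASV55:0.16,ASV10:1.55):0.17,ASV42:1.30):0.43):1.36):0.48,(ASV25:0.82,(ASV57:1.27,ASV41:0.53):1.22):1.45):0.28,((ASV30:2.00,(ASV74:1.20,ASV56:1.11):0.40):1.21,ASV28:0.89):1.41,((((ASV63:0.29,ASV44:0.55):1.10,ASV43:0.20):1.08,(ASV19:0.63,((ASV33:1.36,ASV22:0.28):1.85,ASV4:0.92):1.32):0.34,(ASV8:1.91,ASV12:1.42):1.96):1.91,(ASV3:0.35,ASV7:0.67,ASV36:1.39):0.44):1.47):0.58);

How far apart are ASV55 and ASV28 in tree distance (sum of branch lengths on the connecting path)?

The path runs ASV55 → … → MRCA → … → ASV28; the MRCA is the node subtending ((((ASV5,ASV16),(ASV15,((ASV55,ASV10),ASV42))),(ASV25,(ASV57,ASV41))),((ASV30,(ASV74,ASV56)),ASV28),((((ASV63,ASV44),ASV43),(ASV19,((ASV33,ASV22),ASV4)),(ASV8,ASV12)),(ASV3,ASV7,ASV36))).
Branch lengths along that path: 0.16 + 0.17 + 0.43 + 1.36 + 0.48 + 0.28 + 1.41 + 0.89 = 5.18.

5.18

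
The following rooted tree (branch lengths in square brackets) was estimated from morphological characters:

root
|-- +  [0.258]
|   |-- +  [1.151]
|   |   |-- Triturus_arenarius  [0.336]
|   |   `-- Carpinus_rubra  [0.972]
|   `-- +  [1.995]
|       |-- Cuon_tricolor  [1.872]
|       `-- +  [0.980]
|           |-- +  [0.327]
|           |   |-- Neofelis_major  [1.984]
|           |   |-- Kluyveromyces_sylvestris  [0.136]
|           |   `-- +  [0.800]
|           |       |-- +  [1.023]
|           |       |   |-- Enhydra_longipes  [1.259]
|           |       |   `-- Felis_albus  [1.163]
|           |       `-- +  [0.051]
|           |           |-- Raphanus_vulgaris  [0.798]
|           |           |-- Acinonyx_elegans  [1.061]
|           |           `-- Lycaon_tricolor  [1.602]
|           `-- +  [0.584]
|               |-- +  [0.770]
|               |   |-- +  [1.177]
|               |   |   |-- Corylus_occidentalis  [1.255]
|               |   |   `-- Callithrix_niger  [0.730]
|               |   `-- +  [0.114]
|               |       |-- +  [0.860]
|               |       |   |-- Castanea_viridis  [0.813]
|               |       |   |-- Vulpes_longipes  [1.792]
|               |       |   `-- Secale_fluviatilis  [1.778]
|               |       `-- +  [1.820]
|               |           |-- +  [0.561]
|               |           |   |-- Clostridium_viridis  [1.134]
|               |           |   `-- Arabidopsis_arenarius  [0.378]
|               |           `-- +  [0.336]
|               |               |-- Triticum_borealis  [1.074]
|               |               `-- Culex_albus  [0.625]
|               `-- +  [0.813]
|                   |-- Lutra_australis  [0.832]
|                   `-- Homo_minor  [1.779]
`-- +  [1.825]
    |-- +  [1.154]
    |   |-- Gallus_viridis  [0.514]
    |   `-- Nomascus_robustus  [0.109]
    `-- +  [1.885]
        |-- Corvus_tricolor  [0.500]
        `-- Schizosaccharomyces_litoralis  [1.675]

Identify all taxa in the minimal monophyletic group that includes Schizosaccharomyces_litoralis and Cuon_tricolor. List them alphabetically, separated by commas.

Acinonyx_elegans, Arabidopsis_arenarius, Callithrix_niger, Carpinus_rubra, Castanea_viridis, Clostridium_viridis, Corvus_tricolor, Corylus_occidentalis, Culex_albus, Cuon_tricolor, Enhydra_longipes, Felis_albus, Gallus_viridis, Homo_minor, Kluyveromyces_sylvestris, Lutra_australis, Lycaon_tricolor, Neofelis_major, Nomascus_robustus, Raphanus_vulgaris, Schizosaccharomyces_litoralis, Secale_fluviatilis, Triticum_borealis, Triturus_arenarius, Vulpes_longipes

Tracing Schizosaccharomyces_litoralis: it sits inside (Corvus_tricolor,Schizosaccharomyces_litoralis).
Tracing Cuon_tricolor: it sits inside (Cuon_tricolor,((Neofelis_major,Kluyveromyces_sylvestris,((Enhydra_longipes,Felis_albus),(Raphanus_vulgaris,Acinonyx_elegans,Lycaon_tricolor))),(((Corylus_occidentalis,Callithrix_niger),((Castanea_viridis,Vulpes_longipes,Secale_fluviatilis),((Clostridium_viridis,Arabidopsis_arenarius),(Triticum_borealis,Culex_albus)))),(Lutra_australis,Homo_minor)))).
The smallest clade enclosing both is the whole tree (their MRCA is the root), so the answer is all 25 tips in alphabetical order.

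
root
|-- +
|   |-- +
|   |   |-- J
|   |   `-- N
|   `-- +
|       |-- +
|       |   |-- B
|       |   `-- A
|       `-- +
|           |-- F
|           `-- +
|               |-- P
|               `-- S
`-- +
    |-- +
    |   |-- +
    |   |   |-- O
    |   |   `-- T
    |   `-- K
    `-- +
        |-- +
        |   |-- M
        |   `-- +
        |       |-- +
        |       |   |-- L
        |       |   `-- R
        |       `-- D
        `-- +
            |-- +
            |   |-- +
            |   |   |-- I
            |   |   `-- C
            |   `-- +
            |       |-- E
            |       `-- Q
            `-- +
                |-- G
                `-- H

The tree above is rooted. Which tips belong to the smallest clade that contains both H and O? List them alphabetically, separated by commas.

C, D, E, G, H, I, K, L, M, O, Q, R, T

Tracing H: it sits inside (G,H).
Tracing O: it sits inside (O,T).
The smallest clade enclosing both is (((O,T),K),((M,((L,R),D)),(((I,C),(E,Q)),(G,H)))); the answer is its 13 terminal taxa in alphabetical order.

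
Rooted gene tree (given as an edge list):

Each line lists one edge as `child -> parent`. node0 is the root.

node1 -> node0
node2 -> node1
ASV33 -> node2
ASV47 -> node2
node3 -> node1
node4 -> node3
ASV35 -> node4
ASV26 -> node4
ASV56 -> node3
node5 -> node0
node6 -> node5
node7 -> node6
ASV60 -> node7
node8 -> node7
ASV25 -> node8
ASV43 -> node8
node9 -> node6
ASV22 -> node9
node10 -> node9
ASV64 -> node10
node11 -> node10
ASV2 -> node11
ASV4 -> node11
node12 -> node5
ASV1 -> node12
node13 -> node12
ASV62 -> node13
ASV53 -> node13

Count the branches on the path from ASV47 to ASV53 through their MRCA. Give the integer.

The MRCA of ASV47 and ASV53 is the root of the tree.
From ASV47 up to that node: 3 branches. From ASV53 up to the same node: 4 branches. Total: 3 + 4 = 7.

7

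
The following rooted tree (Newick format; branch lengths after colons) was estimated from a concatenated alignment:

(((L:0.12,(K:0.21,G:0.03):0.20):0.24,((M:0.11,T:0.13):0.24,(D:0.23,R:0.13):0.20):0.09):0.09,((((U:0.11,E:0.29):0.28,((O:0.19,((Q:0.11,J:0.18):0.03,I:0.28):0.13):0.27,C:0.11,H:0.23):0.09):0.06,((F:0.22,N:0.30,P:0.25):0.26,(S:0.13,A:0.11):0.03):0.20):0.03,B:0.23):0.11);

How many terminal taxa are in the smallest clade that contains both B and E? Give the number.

14

The MRCA of B and E is the node subtending ((((U,E),((O,((Q,J),I)),C,H)),((F,N,P),(S,A))),B).
That clade contains 14 terminal taxa: A, B, C, E, F, H, I, J, N, O, P, Q, S, U.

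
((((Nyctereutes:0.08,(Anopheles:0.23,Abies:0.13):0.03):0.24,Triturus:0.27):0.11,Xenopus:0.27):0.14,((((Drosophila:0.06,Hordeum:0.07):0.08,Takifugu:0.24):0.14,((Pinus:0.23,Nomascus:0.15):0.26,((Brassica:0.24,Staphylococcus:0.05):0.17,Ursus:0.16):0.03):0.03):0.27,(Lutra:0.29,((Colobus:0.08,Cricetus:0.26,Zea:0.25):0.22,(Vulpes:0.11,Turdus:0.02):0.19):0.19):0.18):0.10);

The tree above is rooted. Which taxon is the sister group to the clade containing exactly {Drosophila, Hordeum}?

The clade containing exactly {Drosophila, Hordeum} attaches to the tree at the node subtending ((Drosophila,Hordeum),Takifugu).
The other lineage descending from that same node — the sister group — is the single tip Takifugu.

Takifugu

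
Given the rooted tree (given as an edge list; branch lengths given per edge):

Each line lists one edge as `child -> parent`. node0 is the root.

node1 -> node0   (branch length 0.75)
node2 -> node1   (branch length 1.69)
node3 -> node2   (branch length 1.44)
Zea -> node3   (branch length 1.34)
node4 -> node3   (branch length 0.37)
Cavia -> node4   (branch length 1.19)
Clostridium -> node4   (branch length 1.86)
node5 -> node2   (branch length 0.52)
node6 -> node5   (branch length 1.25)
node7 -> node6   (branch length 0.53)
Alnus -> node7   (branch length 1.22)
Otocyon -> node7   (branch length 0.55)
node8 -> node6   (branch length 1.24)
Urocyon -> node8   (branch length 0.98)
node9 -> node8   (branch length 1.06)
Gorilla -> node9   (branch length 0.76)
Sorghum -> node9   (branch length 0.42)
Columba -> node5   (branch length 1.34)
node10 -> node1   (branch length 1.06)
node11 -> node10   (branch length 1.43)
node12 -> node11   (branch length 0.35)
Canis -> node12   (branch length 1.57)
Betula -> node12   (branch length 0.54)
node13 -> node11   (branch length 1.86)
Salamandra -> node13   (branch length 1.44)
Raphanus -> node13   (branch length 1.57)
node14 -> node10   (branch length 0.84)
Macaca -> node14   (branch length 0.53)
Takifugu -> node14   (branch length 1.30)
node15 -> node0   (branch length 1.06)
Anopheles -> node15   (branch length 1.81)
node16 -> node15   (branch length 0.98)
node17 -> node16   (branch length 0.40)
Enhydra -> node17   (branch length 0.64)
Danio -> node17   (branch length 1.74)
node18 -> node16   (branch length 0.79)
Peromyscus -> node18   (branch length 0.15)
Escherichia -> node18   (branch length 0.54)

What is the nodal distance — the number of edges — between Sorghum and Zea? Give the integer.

The MRCA of Sorghum and Zea is the node subtending ((Zea,(Cavia,Clostridium)),(((Alnus,Otocyon),(Urocyon,(Gorilla,Sorghum))),Columba)).
From Sorghum up to that node: 5 branches. From Zea up to the same node: 2 branches. Total: 5 + 2 = 7.

7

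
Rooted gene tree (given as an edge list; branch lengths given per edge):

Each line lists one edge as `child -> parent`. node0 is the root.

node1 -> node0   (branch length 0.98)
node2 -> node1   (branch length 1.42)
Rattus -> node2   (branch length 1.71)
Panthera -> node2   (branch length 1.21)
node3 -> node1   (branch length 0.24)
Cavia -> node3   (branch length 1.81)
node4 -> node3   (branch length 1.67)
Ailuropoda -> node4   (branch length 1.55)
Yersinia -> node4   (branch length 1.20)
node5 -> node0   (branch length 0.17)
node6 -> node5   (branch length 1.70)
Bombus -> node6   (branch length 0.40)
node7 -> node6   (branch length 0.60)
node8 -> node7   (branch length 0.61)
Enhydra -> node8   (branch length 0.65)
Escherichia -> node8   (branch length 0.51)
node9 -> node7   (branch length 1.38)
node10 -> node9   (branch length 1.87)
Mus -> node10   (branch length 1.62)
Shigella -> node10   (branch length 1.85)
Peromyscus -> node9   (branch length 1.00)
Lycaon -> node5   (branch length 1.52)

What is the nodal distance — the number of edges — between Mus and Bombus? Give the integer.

The MRCA of Mus and Bombus is the node subtending (Bombus,((Enhydra,Escherichia),((Mus,Shigella),Peromyscus))).
From Mus up to that node: 4 branches. From Bombus up to the same node: 1 branch. Total: 4 + 1 = 5.

5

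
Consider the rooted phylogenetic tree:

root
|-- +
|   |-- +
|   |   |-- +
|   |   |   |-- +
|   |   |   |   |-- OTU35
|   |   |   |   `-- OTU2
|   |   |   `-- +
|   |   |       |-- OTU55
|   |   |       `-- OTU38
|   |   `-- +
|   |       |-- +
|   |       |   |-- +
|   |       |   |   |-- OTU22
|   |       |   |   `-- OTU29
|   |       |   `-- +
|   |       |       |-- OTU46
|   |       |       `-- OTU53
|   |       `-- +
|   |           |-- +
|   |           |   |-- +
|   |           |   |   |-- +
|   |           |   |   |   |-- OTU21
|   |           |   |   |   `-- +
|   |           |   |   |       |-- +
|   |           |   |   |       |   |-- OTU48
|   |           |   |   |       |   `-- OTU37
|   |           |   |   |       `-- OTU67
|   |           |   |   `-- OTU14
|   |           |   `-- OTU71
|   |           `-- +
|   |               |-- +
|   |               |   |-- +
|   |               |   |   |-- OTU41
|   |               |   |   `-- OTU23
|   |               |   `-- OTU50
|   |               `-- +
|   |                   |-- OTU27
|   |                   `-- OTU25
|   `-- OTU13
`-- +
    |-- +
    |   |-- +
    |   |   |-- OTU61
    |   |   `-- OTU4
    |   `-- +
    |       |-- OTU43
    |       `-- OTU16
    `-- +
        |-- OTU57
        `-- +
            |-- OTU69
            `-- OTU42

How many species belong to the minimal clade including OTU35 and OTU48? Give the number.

19

The MRCA of OTU35 and OTU48 is the node subtending (((OTU35,OTU2),(OTU55,OTU38)),(((OTU22,OTU29),(OTU46,OTU53)),((((OTU21,((OTU48,OTU37),OTU67)),OTU14),OTU71),(((OTU41,OTU23),OTU50),(OTU27,OTU25))))).
That clade contains 19 terminal taxa: OTU14, OTU2, OTU21, OTU22, OTU23, OTU25, OTU27, OTU29, OTU35, OTU37, OTU38, OTU41, OTU46, OTU48, OTU50, OTU53, OTU55, OTU67, OTU71.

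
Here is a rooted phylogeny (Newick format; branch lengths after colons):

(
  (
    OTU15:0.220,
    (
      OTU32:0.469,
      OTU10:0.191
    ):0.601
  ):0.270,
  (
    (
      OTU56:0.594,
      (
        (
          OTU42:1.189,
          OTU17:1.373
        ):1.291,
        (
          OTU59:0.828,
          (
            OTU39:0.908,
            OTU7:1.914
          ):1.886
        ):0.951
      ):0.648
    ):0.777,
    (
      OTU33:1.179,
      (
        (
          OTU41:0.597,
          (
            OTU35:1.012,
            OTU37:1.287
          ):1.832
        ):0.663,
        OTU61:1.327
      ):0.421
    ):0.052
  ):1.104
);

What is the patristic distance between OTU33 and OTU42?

5.136

The path runs OTU33 → … → MRCA → … → OTU42; the MRCA is the node subtending ((OTU56,((OTU42,OTU17),(OTU59,(OTU39,OTU7)))),(OTU33,((OTU41,(OTU35,OTU37)),OTU61))).
Branch lengths along that path: 1.179 + 0.052 + 0.777 + 0.648 + 1.291 + 1.189 = 5.136.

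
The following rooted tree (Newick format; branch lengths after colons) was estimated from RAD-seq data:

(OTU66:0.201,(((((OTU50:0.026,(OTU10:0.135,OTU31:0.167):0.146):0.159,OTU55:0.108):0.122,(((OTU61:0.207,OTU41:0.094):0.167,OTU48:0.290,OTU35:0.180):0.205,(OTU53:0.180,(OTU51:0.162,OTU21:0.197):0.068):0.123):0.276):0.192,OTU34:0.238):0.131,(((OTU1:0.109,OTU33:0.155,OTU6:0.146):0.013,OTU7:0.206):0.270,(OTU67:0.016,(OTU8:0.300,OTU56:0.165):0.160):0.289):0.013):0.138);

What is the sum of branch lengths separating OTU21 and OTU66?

The path runs OTU21 → … → MRCA → … → OTU66; the MRCA is the root of the tree.
Branch lengths along that path: 0.197 + 0.068 + 0.123 + 0.276 + 0.192 + 0.131 + 0.138 + 0.201 = 1.326.

1.326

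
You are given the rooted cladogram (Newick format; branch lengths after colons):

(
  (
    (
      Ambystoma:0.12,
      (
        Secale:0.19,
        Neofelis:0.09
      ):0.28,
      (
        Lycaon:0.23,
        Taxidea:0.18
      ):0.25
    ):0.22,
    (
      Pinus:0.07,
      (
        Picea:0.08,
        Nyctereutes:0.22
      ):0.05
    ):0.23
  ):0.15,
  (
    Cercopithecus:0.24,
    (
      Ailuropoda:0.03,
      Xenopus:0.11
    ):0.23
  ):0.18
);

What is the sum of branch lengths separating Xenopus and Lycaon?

1.37

The path runs Xenopus → … → MRCA → … → Lycaon; the MRCA is the root of the tree.
Branch lengths along that path: 0.11 + 0.23 + 0.18 + 0.15 + 0.22 + 0.25 + 0.23 = 1.37.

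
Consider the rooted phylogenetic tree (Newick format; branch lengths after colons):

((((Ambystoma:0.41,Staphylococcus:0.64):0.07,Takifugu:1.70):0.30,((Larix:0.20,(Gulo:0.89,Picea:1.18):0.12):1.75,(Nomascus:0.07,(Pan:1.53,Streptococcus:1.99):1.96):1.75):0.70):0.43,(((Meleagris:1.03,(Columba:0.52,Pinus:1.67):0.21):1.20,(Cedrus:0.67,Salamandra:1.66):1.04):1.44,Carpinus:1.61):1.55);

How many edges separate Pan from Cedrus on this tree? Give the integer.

9

The MRCA of Pan and Cedrus is the root of the tree.
From Pan up to that node: 5 branches. From Cedrus up to the same node: 4 branches. Total: 5 + 4 = 9.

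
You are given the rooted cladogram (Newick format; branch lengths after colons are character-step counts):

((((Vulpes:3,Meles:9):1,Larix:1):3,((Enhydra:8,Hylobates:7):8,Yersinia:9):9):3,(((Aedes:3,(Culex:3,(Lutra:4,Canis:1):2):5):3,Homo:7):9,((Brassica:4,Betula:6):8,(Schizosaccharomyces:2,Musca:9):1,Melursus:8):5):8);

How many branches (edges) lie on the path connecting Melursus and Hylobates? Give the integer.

7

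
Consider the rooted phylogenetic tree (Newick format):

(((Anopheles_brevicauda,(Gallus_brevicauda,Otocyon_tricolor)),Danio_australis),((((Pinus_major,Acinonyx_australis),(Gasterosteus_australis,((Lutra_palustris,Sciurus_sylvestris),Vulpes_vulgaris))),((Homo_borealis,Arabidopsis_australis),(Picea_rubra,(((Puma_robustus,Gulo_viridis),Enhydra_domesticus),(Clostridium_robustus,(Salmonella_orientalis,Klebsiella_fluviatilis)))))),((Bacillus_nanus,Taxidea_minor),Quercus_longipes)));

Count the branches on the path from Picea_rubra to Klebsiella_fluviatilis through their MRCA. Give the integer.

The MRCA of Picea_rubra and Klebsiella_fluviatilis is the node subtending (Picea_rubra,(((Puma_robustus,Gulo_viridis),Enhydra_domesticus),(Clostridium_robustus,(Salmonella_orientalis,Klebsiella_fluviatilis)))).
From Picea_rubra up to that node: 1 branch. From Klebsiella_fluviatilis up to the same node: 4 branches. Total: 1 + 4 = 5.

5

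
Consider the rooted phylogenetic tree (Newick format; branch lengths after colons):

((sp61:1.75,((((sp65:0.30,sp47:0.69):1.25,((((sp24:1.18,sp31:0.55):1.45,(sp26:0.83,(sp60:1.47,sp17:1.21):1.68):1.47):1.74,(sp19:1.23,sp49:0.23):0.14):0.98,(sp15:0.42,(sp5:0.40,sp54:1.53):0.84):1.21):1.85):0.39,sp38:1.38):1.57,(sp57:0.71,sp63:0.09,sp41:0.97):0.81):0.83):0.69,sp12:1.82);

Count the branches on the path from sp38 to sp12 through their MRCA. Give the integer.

The MRCA of sp38 and sp12 is the root of the tree.
From sp38 up to that node: 4 branches. From sp12 up to the same node: 1 branch. Total: 4 + 1 = 5.

5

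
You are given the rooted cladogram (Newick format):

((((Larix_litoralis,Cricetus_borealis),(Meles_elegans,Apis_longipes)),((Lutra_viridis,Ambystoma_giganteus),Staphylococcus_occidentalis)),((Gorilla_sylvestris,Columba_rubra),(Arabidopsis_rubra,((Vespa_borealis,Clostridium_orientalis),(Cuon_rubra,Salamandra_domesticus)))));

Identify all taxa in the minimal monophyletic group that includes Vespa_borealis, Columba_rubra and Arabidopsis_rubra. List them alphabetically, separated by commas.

Arabidopsis_rubra, Clostridium_orientalis, Columba_rubra, Cuon_rubra, Gorilla_sylvestris, Salamandra_domesticus, Vespa_borealis

Tracing Vespa_borealis: it sits inside (Vespa_borealis,Clostridium_orientalis).
Tracing Columba_rubra: it sits inside (Gorilla_sylvestris,Columba_rubra).
Tracing Arabidopsis_rubra: it sits inside (Arabidopsis_rubra,((Vespa_borealis,Clostridium_orientalis),(Cuon_rubra,Salamandra_domesticus))).
The smallest clade enclosing all 3 is ((Gorilla_sylvestris,Columba_rubra),(Arabidopsis_rubra,((Vespa_borealis,Clostridium_orientalis),(Cuon_rubra,Salamandra_domesticus)))); the answer is its 7 terminal taxa in alphabetical order.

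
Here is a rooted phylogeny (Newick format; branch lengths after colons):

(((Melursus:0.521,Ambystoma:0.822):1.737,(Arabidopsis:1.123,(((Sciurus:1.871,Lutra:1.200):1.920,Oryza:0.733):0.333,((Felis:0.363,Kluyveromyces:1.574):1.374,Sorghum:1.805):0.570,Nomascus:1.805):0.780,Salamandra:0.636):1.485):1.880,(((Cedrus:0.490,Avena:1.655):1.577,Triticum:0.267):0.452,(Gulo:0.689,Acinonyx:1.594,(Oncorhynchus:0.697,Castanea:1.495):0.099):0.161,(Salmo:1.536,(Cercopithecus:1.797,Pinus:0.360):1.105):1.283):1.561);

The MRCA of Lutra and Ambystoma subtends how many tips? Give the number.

11

The MRCA of Lutra and Ambystoma is the node subtending ((Melursus,Ambystoma),(Arabidopsis,(((Sciurus,Lutra),Oryza),((Felis,Kluyveromyces),Sorghum),Nomascus),Salamandra)).
That clade contains 11 terminal taxa: Ambystoma, Arabidopsis, Felis, Kluyveromyces, Lutra, Melursus, Nomascus, Oryza, Salamandra, Sciurus, Sorghum.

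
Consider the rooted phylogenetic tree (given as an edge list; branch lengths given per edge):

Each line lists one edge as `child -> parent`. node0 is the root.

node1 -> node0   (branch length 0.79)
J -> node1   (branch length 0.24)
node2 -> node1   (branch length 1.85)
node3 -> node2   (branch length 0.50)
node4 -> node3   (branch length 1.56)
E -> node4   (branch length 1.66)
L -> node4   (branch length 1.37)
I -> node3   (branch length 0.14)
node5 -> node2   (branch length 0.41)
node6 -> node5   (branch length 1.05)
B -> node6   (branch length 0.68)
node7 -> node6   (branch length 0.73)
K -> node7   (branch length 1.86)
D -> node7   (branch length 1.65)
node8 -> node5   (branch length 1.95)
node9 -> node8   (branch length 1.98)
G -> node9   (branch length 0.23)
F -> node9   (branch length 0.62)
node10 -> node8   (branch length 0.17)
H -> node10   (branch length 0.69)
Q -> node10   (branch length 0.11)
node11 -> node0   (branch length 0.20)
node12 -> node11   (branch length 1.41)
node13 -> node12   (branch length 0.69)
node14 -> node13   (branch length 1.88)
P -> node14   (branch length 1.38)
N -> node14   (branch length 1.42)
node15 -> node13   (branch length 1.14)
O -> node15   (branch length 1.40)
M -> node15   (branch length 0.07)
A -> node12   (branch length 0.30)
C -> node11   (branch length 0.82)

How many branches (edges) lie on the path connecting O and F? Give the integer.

The MRCA of O and F is the root of the tree.
From O up to that node: 5 branches. From F up to the same node: 6 branches. Total: 5 + 6 = 11.

11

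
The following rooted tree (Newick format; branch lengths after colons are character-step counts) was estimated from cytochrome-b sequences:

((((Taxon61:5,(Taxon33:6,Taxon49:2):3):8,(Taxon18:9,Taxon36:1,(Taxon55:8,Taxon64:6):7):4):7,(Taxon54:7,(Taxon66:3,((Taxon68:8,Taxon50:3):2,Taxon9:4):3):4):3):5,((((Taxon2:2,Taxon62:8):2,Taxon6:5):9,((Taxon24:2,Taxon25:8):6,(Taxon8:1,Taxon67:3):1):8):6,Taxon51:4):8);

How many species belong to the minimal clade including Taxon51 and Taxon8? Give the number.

The MRCA of Taxon51 and Taxon8 is the node subtending ((((Taxon2,Taxon62),Taxon6),((Taxon24,Taxon25),(Taxon8,Taxon67))),Taxon51).
That clade contains 8 terminal taxa: Taxon2, Taxon24, Taxon25, Taxon51, Taxon6, Taxon62, Taxon67, Taxon8.

8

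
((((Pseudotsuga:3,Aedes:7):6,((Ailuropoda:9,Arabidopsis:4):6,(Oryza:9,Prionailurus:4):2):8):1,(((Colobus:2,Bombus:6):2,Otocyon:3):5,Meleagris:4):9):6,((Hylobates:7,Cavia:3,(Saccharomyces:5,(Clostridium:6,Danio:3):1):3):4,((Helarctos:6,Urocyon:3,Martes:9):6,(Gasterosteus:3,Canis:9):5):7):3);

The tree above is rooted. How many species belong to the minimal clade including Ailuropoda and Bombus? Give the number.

10

The MRCA of Ailuropoda and Bombus is the node subtending (((Pseudotsuga,Aedes),((Ailuropoda,Arabidopsis),(Oryza,Prionailurus))),(((Colobus,Bombus),Otocyon),Meleagris)).
That clade contains 10 terminal taxa: Aedes, Ailuropoda, Arabidopsis, Bombus, Colobus, Meleagris, Oryza, Otocyon, Prionailurus, Pseudotsuga.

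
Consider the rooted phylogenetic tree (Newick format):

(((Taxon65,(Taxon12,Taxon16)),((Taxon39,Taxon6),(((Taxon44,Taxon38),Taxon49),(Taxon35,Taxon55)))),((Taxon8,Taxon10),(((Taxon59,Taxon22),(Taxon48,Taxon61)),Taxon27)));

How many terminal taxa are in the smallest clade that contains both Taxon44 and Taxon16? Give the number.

10

The MRCA of Taxon44 and Taxon16 is the node subtending ((Taxon65,(Taxon12,Taxon16)),((Taxon39,Taxon6),(((Taxon44,Taxon38),Taxon49),(Taxon35,Taxon55)))).
That clade contains 10 terminal taxa: Taxon12, Taxon16, Taxon35, Taxon38, Taxon39, Taxon44, Taxon49, Taxon55, Taxon6, Taxon65.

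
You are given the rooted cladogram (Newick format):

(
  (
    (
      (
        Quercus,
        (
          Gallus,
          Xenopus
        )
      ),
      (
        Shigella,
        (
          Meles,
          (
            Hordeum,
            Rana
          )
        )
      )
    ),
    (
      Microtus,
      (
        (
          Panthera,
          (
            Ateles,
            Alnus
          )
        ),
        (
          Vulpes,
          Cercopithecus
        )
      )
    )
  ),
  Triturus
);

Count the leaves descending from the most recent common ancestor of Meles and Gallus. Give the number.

7

The MRCA of Meles and Gallus is the node subtending ((Quercus,(Gallus,Xenopus)),(Shigella,(Meles,(Hordeum,Rana)))).
That clade contains 7 terminal taxa: Gallus, Hordeum, Meles, Quercus, Rana, Shigella, Xenopus.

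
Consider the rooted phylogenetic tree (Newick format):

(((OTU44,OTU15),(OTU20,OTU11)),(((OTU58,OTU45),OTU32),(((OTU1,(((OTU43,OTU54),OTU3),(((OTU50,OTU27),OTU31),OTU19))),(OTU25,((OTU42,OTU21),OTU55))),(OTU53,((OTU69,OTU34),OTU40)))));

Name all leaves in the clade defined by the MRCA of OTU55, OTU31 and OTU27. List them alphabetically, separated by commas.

OTU1, OTU19, OTU21, OTU25, OTU27, OTU3, OTU31, OTU42, OTU43, OTU50, OTU54, OTU55

Tracing OTU55: it sits inside ((OTU42,OTU21),OTU55).
Tracing OTU31: it sits inside ((OTU50,OTU27),OTU31).
Tracing OTU27: it sits inside (OTU50,OTU27).
The smallest clade enclosing all 3 is ((OTU1,(((OTU43,OTU54),OTU3),(((OTU50,OTU27),OTU31),OTU19))),(OTU25,((OTU42,OTU21),OTU55))); the answer is its 12 terminal taxa in alphabetical order.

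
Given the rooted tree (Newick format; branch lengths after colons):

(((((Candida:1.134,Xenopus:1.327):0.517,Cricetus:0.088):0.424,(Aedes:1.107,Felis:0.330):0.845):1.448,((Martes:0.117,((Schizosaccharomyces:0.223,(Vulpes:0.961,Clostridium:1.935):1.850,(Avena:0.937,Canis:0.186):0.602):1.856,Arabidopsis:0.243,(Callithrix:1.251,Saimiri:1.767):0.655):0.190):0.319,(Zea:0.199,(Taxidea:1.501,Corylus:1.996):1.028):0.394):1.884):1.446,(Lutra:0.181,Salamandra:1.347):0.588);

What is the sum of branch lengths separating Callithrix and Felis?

The path runs Callithrix → … → MRCA → … → Felis; the MRCA is the node subtending ((((Candida,Xenopus),Cricetus),(Aedes,Felis)),((Martes,((Schizosaccharomyces,(Vulpes,Clostridium),(Avena,Canis)),Arabidopsis,(Callithrix,Saimiri))),(Zea,(Taxidea,Corylus)))).
Branch lengths along that path: 1.251 + 0.655 + 0.190 + 0.319 + 1.884 + 1.448 + 0.845 + 0.330 = 6.922.

6.922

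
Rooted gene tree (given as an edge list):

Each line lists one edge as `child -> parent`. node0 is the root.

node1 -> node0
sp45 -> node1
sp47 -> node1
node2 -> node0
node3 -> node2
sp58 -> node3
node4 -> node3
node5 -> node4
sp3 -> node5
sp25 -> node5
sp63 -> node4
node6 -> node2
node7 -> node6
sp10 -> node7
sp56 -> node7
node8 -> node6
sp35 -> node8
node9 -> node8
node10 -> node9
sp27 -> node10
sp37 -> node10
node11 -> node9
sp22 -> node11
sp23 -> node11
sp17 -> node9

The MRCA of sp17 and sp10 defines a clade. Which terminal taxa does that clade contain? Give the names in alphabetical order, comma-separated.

Tracing sp17: it sits inside ((sp27,sp37),(sp22,sp23),sp17).
Tracing sp10: it sits inside (sp10,sp56).
The smallest clade enclosing both is ((sp10,sp56),(sp35,((sp27,sp37),(sp22,sp23),sp17))); the answer is its 8 terminal taxa in alphabetical order.

sp10, sp17, sp22, sp23, sp27, sp35, sp37, sp56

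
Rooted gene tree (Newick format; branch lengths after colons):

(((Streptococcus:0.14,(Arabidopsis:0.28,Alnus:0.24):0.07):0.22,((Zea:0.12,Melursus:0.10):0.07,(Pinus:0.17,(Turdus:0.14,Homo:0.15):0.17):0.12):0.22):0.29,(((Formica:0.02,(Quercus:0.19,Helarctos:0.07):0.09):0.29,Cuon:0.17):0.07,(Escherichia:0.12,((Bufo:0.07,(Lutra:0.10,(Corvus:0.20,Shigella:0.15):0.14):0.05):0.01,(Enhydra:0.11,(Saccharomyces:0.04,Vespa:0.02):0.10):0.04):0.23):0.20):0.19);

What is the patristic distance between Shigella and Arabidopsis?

The path runs Shigella → … → MRCA → … → Arabidopsis; the MRCA is the root of the tree.
Branch lengths along that path: 0.15 + 0.14 + 0.05 + 0.01 + 0.23 + 0.20 + 0.19 + 0.29 + 0.22 + 0.07 + 0.28 = 1.83.

1.83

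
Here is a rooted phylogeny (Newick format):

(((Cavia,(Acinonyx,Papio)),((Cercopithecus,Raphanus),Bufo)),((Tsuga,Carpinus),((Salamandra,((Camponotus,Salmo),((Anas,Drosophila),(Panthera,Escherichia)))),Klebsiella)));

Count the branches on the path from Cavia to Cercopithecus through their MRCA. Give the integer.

The MRCA of Cavia and Cercopithecus is the node subtending ((Cavia,(Acinonyx,Papio)),((Cercopithecus,Raphanus),Bufo)).
From Cavia up to that node: 2 branches. From Cercopithecus up to the same node: 3 branches. Total: 2 + 3 = 5.

5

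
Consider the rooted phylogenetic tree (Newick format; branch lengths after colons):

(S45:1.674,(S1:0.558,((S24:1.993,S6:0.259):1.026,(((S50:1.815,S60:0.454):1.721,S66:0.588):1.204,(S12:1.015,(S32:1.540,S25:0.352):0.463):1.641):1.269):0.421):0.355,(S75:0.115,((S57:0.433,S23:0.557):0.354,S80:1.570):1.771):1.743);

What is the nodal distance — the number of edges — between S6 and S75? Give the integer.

6

The MRCA of S6 and S75 is the root of the tree.
From S6 up to that node: 4 branches. From S75 up to the same node: 2 branches. Total: 4 + 2 = 6.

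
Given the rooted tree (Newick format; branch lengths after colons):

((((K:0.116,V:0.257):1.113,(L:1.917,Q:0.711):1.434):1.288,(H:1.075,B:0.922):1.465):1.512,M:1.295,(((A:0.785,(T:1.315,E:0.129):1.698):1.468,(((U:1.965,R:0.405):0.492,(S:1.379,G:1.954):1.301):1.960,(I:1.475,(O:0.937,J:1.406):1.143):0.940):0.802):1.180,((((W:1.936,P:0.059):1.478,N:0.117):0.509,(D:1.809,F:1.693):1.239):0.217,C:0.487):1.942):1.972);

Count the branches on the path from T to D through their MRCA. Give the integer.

The MRCA of T and D is the node subtending (((A,(T,E)),(((U,R),(S,G)),(I,(O,J)))),((((W,P),N),(D,F)),C)).
From T up to that node: 4 branches. From D up to the same node: 4 branches. Total: 4 + 4 = 8.

8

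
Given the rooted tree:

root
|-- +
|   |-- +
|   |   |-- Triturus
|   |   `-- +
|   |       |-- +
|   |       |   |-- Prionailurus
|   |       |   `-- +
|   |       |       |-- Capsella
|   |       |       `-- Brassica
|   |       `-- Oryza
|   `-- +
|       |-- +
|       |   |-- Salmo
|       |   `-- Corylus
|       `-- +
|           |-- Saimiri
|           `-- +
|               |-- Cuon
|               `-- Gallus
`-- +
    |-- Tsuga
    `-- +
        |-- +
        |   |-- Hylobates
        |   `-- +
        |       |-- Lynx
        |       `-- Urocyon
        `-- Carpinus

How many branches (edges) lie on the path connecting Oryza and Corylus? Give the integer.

6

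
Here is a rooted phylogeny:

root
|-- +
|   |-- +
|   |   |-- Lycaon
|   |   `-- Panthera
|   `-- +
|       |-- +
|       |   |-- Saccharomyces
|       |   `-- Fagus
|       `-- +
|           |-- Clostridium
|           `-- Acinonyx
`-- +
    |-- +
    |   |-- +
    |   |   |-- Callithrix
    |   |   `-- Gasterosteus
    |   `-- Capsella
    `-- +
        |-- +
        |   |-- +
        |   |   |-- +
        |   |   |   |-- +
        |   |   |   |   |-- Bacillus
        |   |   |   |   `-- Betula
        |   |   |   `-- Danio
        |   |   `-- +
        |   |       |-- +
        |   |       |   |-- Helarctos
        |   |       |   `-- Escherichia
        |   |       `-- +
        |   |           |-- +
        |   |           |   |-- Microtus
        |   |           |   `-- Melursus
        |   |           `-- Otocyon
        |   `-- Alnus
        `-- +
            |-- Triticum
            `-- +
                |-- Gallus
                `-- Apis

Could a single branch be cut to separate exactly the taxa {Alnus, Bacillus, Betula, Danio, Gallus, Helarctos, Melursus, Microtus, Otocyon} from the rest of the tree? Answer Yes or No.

No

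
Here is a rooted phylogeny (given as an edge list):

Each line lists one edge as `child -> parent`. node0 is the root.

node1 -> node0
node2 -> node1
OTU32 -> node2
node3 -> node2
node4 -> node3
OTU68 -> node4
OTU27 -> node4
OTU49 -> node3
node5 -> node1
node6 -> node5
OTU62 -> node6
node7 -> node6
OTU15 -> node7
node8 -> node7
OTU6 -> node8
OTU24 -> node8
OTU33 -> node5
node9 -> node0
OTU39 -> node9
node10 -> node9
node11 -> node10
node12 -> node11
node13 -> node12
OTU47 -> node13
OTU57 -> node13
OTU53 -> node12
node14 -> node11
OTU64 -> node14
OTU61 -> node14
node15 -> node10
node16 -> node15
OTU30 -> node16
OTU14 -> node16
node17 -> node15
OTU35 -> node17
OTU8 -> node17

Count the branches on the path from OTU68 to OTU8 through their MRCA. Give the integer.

The MRCA of OTU68 and OTU8 is the root of the tree.
From OTU68 up to that node: 5 branches. From OTU8 up to the same node: 5 branches. Total: 5 + 5 = 10.

10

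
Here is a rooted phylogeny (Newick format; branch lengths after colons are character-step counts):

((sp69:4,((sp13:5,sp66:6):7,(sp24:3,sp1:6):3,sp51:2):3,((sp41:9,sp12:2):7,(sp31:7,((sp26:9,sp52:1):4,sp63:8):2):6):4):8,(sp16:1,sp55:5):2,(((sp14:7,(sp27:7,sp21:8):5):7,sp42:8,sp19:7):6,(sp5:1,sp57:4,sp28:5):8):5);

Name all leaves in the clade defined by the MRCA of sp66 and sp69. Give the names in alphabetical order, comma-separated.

sp1, sp12, sp13, sp24, sp26, sp31, sp41, sp51, sp52, sp63, sp66, sp69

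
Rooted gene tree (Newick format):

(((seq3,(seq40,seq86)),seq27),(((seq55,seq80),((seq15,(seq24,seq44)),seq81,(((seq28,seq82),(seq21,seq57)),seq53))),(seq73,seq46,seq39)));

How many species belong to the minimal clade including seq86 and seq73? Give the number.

The MRCA of seq86 and seq73 is the root, so the clade is the entire tree.
That clade contains 18 terminal taxa: seq15, seq21, seq24, seq27, seq28, seq3, seq39, seq40, seq44, seq46, seq53, seq55, seq57, seq73, seq80, seq81, seq82, seq86.

18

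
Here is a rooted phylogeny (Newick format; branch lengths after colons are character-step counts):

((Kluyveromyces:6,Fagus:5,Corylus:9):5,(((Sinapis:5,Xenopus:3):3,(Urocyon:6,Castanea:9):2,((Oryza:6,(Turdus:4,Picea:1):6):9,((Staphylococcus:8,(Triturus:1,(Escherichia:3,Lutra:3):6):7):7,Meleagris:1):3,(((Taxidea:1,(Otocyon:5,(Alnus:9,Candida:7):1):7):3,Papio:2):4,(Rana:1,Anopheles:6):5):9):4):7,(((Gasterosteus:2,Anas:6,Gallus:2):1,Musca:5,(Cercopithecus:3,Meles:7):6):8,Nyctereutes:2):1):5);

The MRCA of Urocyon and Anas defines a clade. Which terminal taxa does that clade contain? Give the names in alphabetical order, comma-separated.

Tracing Urocyon: it sits inside (Urocyon,Castanea).
Tracing Anas: it sits inside (Gasterosteus,Anas,Gallus).
The smallest clade enclosing both is (((Sinapis,Xenopus),(Urocyon,Castanea),((Oryza,(Turdus,Picea)),((Staphylococcus,(Triturus,(Escherichia,Lutra))),Meleagris),(((Taxidea,(Otocyon,(Alnus,Candida))),Papio),(Rana,Anopheles)))),(((Gasterosteus,Anas,Gallus),Musca,(Cercopithecus,Meles)),Nyctereutes)); the answer is its 26 terminal taxa in alphabetical order.

Alnus, Anas, Anopheles, Candida, Castanea, Cercopithecus, Escherichia, Gallus, Gasterosteus, Lutra, Meleagris, Meles, Musca, Nyctereutes, Oryza, Otocyon, Papio, Picea, Rana, Sinapis, Staphylococcus, Taxidea, Triturus, Turdus, Urocyon, Xenopus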